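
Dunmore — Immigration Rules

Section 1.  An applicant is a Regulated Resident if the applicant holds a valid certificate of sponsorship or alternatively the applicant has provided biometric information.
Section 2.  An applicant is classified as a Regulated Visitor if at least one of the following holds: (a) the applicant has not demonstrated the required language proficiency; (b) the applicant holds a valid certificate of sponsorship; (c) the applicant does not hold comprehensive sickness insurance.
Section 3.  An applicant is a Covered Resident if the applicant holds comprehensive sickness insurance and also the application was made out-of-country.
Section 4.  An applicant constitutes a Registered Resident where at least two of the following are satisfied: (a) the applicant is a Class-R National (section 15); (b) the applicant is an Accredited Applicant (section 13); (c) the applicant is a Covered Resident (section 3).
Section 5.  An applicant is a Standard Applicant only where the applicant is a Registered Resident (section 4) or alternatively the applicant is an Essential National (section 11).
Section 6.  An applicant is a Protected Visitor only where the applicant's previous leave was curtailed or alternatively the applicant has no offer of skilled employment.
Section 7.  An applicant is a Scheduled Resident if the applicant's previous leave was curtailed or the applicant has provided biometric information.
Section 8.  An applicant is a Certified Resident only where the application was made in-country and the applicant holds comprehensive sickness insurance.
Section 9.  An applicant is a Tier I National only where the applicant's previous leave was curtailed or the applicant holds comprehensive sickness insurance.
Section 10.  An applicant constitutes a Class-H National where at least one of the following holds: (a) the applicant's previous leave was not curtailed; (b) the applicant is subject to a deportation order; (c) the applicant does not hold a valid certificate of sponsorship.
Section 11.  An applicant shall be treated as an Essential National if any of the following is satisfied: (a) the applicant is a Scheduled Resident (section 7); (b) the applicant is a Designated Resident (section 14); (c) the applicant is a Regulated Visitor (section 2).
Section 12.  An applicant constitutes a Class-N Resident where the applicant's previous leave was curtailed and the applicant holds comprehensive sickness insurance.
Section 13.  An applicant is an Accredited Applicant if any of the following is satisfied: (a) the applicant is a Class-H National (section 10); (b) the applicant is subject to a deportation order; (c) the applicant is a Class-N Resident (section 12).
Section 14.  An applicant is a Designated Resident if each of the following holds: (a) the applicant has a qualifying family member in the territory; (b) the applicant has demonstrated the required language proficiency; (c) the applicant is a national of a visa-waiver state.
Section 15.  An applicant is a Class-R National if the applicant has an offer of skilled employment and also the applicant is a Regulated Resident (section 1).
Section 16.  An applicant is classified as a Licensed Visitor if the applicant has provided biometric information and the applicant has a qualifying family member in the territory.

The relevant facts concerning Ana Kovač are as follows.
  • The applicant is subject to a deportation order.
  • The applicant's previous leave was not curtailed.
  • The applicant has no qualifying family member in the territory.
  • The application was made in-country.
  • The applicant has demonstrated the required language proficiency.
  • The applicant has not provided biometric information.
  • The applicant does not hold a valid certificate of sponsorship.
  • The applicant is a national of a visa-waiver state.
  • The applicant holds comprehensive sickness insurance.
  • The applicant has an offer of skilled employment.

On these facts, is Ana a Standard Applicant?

No

section 1 — Regulated Resident: [the applicant holds a valid certificate of sponsorship? no] OR [the applicant has provided biometric information? no] → not satisfied.
section 15 — Class-R National: [the applicant has an offer of skilled employment? yes] AND [Regulated Resident (section 1)? no] → not satisfied.
section 10 — Class-H National: [the applicant's previous leave was not curtailed? yes] OR [the applicant is subject to a deportation order? yes] OR [the applicant does not hold a valid certificate of sponsorship? yes] → satisfied.
section 12 — Class-N Resident: [the applicant's previous leave was curtailed? no] AND [the applicant holds comprehensive sickness insurance? yes] → not satisfied.
section 13 — Accredited Applicant: [Class-H National (section 10)? yes] OR [the applicant is subject to a deportation order? yes] OR [Class-N Resident (section 12)? no] → satisfied.
section 3 — Covered Resident: [the applicant holds comprehensive sickness insurance? yes] AND [the application was made out-of-country? no] → not satisfied.
section 4 — Registered Resident: Class-R National (section 15)? no; Accredited Applicant (section 13)? yes; Covered Resident (section 3)? no — 1 of 3 hold (need ≥2) → not satisfied.
section 7 — Scheduled Resident: [the applicant's previous leave was curtailed? no] OR [the applicant has provided biometric information? no] → not satisfied.
section 14 — Designated Resident: [the applicant has a qualifying family member in the territory? no] AND [the applicant has demonstrated the required language proficiency? yes] AND [the applicant is a national of a visa-waiver state? yes] → not satisfied.
section 2 — Regulated Visitor: [the applicant has not demonstrated the required language proficiency? no] OR [the applicant holds a valid certificate of sponsorship? no] OR [the applicant does not hold comprehensive sickness insurance? no] → not satisfied.
section 11 — Essential National: [Scheduled Resident (section 7)? no] OR [Designated Resident (section 14)? no] OR [Regulated Visitor (section 2)? no] → not satisfied.
section 5 — Standard Applicant: [Registered Resident (section 4)? no] OR [Essential National (section 11)? no] → not satisfied.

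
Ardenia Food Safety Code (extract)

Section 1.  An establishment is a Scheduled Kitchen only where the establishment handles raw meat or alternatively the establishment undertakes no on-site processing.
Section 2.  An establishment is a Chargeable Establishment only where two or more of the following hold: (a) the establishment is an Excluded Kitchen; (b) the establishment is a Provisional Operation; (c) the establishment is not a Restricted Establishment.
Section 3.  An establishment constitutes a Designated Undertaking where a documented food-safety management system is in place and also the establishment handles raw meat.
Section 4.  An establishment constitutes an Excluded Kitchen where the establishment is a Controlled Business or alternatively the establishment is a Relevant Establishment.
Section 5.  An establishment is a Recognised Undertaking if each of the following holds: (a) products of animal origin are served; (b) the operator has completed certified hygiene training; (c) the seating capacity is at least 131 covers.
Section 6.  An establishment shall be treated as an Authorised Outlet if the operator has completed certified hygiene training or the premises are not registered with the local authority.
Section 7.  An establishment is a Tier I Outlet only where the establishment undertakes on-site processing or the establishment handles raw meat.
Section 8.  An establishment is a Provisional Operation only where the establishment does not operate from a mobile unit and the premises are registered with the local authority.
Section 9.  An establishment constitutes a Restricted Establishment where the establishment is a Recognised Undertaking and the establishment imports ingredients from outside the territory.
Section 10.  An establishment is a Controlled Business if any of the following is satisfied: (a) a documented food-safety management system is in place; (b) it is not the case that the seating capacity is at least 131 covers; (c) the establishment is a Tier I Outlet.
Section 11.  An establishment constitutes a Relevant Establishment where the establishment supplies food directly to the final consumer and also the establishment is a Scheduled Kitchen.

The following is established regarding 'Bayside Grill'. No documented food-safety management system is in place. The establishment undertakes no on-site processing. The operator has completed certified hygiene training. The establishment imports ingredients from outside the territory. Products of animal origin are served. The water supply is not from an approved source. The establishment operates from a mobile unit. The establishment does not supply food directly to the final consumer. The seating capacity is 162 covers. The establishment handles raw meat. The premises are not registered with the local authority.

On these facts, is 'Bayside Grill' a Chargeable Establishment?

section 7 — Tier I Outlet: [the establishment undertakes on-site processing? no] OR [the establishment handles raw meat? yes] → satisfied.
section 10 — Controlled Business: [a documented food-safety management system is in place? no] OR [seating capacity: 162 covers ≥ 131 covers? yes, so negated condition no] OR [Tier I Outlet (section 7)? yes] → satisfied.
section 1 — Scheduled Kitchen: [the establishment handles raw meat? yes] OR [the establishment undertakes no on-site processing? yes] → satisfied.
section 11 — Relevant Establishment: [the establishment supplies food directly to the final consumer? no] AND [Scheduled Kitchen (section 1)? yes] → not satisfied.
section 4 — Excluded Kitchen: [Controlled Business (section 10)? yes] OR [Relevant Establishment (section 11)? no] → satisfied.
section 8 — Provisional Operation: [the establishment does not operate from a mobile unit? no] AND [the premises are registered with the local authority? no] → not satisfied.
section 5 — Recognised Undertaking: [products of animal origin are served? yes] AND [the operator has completed certified hygiene training? yes] AND [seating capacity: 162 covers ≥ 131 covers? yes] → satisfied.
section 9 — Restricted Establishment: [Recognised Undertaking (section 5)? yes] AND [the establishment imports ingredients from outside the territory? yes] → satisfied.
section 2 — Chargeable Establishment: Excluded Kitchen (section 4)? yes; Provisional Operation (section 8)? no; not a Restricted Establishment (section 9)? no — 1 of 3 hold (need ≥2) → not satisfied.

No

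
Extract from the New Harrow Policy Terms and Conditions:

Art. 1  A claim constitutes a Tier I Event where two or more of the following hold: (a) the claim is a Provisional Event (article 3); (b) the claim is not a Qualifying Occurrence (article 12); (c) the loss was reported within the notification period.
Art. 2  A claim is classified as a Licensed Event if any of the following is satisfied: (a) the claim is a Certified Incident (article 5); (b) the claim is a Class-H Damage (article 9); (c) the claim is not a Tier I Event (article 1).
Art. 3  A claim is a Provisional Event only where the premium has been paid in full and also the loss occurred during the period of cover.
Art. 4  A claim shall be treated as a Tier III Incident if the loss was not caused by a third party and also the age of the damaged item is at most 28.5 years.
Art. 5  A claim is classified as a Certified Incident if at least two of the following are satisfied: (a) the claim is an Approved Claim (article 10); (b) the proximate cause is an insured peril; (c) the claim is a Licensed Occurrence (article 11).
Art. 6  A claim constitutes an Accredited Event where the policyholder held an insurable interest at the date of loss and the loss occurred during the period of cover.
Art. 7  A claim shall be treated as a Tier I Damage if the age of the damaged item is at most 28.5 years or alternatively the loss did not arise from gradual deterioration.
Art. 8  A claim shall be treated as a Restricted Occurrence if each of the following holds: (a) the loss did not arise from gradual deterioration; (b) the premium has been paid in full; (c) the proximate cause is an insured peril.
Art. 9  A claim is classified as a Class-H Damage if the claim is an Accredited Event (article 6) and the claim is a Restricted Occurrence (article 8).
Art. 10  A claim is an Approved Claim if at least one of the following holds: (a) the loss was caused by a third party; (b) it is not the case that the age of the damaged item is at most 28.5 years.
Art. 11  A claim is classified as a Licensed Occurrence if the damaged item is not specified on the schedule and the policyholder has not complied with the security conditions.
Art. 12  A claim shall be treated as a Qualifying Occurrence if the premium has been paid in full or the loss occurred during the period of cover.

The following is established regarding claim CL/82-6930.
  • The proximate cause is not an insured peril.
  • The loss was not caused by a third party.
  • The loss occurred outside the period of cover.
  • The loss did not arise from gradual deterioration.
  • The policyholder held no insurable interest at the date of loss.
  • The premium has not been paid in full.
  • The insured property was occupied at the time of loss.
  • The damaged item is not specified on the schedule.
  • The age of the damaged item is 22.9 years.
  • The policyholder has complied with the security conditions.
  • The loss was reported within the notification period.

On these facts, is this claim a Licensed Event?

article 10 — Approved Claim: [the loss was caused by a third party? no] OR [age of the damaged item: 22.9 years ≤ 28.5 years? yes, so negated condition no] → not satisfied.
article 11 — Licensed Occurrence: [the damaged item is not specified on the schedule? yes] AND [the policyholder has not complied with the security conditions? no] → not satisfied.
article 5 — Certified Incident: Approved Claim (article 10)? no; the proximate cause is an insured peril? no; Licensed Occurrence (article 11)? no — 0 of 3 hold (need ≥2) → not satisfied.
article 6 — Accredited Event: [the policyholder held an insurable interest at the date of loss? no] AND [the loss occurred during the period of cover? no] → not satisfied.
article 8 — Restricted Occurrence: [the loss did not arise from gradual deterioration? yes] AND [the premium has been paid in full? no] AND [the proximate cause is an insured peril? no] → not satisfied.
article 9 — Class-H Damage: [Accredited Event (article 6)? no] AND [Restricted Occurrence (article 8)? no] → not satisfied.
article 3 — Provisional Event: [the premium has been paid in full? no] AND [the loss occurred during the period of cover? no] → not satisfied.
article 12 — Qualifying Occurrence: [the premium has been paid in full? no] OR [the loss occurred during the period of cover? no] → not satisfied.
article 1 — Tier I Event: Provisional Event (article 3)? no; not a Qualifying Occurrence (article 12)? yes; the loss was reported within the notification period? yes — 2 of 3 hold (need ≥2) → satisfied.
article 2 — Licensed Event: [Certified Incident (article 5)? no] OR [Class-H Damage (article 9)? no] OR [not a Tier I Event (article 1)? no] → not satisfied.

No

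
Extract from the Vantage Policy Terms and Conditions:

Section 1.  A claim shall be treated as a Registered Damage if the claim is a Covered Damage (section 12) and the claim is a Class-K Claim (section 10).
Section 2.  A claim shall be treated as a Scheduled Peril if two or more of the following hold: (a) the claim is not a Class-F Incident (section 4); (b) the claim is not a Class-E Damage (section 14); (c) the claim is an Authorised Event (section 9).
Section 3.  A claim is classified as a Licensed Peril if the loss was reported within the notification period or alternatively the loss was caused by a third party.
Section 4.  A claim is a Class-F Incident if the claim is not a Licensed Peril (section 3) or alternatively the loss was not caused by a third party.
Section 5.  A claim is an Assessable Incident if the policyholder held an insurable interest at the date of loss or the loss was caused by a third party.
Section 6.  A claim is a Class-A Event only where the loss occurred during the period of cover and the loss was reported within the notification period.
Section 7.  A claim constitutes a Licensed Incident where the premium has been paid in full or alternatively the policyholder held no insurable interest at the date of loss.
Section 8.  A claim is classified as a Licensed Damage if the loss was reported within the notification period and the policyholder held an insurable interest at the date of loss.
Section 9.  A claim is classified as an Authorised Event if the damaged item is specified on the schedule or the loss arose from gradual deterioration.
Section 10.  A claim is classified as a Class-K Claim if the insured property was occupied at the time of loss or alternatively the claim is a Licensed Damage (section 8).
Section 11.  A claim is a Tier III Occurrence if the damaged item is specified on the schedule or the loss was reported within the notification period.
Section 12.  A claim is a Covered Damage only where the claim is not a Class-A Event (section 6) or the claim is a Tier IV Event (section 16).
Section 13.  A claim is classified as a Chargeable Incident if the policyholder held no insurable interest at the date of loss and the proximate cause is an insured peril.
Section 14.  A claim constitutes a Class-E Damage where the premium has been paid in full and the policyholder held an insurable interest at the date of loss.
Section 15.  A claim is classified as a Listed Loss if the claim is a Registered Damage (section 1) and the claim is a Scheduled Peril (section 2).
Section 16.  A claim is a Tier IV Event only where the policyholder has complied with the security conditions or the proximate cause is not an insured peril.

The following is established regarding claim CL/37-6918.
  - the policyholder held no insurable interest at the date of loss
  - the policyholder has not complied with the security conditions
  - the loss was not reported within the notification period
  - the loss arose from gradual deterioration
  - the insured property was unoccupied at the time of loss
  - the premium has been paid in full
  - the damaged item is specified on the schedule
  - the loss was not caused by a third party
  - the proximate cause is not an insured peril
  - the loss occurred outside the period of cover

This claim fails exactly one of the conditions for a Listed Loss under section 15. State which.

Registered Damage

section 6 — Class-A Event: [the loss occurred during the period of cover? no] AND [the loss was reported within the notification period? no] → not satisfied.
section 16 — Tier IV Event: [the policyholder has complied with the security conditions? no] OR [the proximate cause is not an insured peril? yes] → satisfied.
section 12 — Covered Damage: [not a Class-A Event (section 6)? yes] OR [Tier IV Event (section 16)? yes] → satisfied.
section 8 — Licensed Damage: [the loss was reported within the notification period? no] AND [the policyholder held an insurable interest at the date of loss? no] → not satisfied.
section 10 — Class-K Claim: [the insured property was occupied at the time of loss? no] OR [Licensed Damage (section 8)? no] → not satisfied.
section 1 — Registered Damage: [Covered Damage (section 12)? yes] AND [Class-K Claim (section 10)? no] → not satisfied.
section 3 — Licensed Peril: [the loss was reported within the notification period? no] OR [the loss was caused by a third party? no] → not satisfied.
section 4 — Class-F Incident: [not a Licensed Peril (section 3)? yes] OR [the loss was not caused by a third party? yes] → satisfied.
section 14 — Class-E Damage: [the premium has been paid in full? yes] AND [the policyholder held an insurable interest at the date of loss? no] → not satisfied.
section 9 — Authorised Event: [the damaged item is specified on the schedule? yes] OR [the loss arose from gradual deterioration? yes] → satisfied.
section 2 — Scheduled Peril: not a Class-F Incident (section 4)? no; not a Class-E Damage (section 14)? yes; Authorised Event (section 9)? yes — 2 of 3 hold (need ≥2) → satisfied.
section 15 — Listed Loss: [Registered Damage (section 1)? no] AND [Scheduled Peril (section 2)? yes] → not satisfied.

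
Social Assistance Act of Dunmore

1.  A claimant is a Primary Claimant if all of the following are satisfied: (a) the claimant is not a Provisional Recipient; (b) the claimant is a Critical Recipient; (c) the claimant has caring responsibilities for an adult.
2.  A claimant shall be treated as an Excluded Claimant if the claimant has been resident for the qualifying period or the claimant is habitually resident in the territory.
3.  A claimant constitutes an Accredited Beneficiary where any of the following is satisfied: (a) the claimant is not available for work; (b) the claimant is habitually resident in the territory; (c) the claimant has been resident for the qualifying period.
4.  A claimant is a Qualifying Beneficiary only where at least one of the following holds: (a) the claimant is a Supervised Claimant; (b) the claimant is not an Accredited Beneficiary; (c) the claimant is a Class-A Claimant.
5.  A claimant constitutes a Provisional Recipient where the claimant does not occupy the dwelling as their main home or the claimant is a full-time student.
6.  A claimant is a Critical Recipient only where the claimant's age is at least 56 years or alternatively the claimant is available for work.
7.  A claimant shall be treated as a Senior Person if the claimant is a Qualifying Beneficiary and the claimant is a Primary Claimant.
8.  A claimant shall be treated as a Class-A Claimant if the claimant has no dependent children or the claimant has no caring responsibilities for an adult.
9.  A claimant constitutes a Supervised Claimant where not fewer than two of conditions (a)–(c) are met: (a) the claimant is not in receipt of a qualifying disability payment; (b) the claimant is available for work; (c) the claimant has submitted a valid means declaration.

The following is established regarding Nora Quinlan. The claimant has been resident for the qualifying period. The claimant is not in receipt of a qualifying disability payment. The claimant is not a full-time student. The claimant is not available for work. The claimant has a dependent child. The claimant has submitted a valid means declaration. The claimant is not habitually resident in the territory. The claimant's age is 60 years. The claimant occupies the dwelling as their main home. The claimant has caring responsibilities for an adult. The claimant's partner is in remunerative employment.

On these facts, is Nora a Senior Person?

Yes

paragraph 9 — Supervised Claimant: the claimant is not in receipt of a qualifying disability payment? yes; the claimant is available for work? no; the claimant has submitted a valid means declaration? yes — 2 of 3 hold (need ≥2) → satisfied.
paragraph 3 — Accredited Beneficiary: [the claimant is not available for work? yes] OR [the claimant is habitually resident in the territory? no] OR [the claimant has been resident for the qualifying period? yes] → satisfied.
paragraph 8 — Class-A Claimant: [the claimant has no dependent children? no] OR [the claimant has no caring responsibilities for an adult? no] → not satisfied.
paragraph 4 — Qualifying Beneficiary: [Supervised Claimant (paragraph 9)? yes] OR [not an Accredited Beneficiary (paragraph 3)? no] OR [Class-A Claimant (paragraph 8)? no] → satisfied.
paragraph 5 — Provisional Recipient: [the claimant does not occupy the dwelling as their main home? no] OR [the claimant is a full-time student? no] → not satisfied.
paragraph 6 — Critical Recipient: [claimant's age: 60 years ≥ 56 years? yes] OR [the claimant is available for work? no] → satisfied.
paragraph 1 — Primary Claimant: [not a Provisional Recipient (paragraph 5)? yes] AND [Critical Recipient (paragraph 6)? yes] AND [the claimant has caring responsibilities for an adult? yes] → satisfied.
paragraph 7 — Senior Person: [Qualifying Beneficiary (paragraph 4)? yes] AND [Primary Claimant (paragraph 1)? yes] → satisfied.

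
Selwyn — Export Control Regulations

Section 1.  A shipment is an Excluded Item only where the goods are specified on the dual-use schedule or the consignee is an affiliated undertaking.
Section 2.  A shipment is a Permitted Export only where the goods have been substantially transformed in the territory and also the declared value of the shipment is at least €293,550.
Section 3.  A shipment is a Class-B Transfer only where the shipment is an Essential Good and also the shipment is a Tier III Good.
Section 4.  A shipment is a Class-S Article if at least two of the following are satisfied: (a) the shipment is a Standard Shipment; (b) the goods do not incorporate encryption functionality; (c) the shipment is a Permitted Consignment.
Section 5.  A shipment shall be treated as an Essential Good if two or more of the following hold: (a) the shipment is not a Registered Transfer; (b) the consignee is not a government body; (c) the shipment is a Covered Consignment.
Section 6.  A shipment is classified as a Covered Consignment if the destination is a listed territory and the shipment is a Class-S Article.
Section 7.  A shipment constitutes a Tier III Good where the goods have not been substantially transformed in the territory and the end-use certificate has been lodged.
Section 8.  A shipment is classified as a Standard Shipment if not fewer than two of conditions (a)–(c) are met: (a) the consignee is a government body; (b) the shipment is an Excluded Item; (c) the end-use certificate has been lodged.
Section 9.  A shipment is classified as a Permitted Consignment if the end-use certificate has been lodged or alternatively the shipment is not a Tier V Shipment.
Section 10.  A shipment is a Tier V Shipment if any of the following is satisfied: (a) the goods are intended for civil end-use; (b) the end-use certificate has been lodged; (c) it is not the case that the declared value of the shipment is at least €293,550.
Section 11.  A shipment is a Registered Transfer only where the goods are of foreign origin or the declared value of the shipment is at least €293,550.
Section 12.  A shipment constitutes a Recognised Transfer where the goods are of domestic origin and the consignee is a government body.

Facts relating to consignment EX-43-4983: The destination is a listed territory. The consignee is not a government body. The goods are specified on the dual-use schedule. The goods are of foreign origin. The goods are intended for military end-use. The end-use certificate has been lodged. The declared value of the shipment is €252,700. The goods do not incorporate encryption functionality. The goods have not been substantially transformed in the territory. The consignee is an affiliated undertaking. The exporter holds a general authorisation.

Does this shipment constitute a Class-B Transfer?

Yes

Under section 11: the goods are of foreign origin? yes; or declared value of the shipment: €252,700 ≥ €293,550? no. So the shipment is a Registered Transfer.
Under section 1: the goods are specified on the dual-use schedule? yes; or the consignee is an affiliated undertaking? yes. So the shipment is an Excluded Item.
Under section 8: the consignee is a government body? no; Excluded Item (section 1)? yes; the end-use certificate has been lodged? yes — 2 of 3 hold (need ≥2) → satisfied.
Under section 10: the goods are intended for civil end-use? no; or the end-use certificate has been lodged? yes; or declared value of the shipment: €252,700 ≥ €293,550? no, so negated condition yes. So the shipment is a Tier V Shipment.
Under section 9: the end-use certificate has been lodged? yes; or not a Tier V Shipment (section 10)? no. So the shipment is a Permitted Consignment.
Under section 4: Standard Shipment (section 8)? yes; the goods do not incorporate encryption functionality? yes; Permitted Consignment (section 9)? yes — 3 of 3 hold (need ≥2) → satisfied.
Under section 6: the destination is a listed territory? yes; and Class-S Article (section 4)? yes. So the shipment is a Covered Consignment.
Under section 5: not a Registered Transfer (section 11)? no; the consignee is not a government body? yes; Covered Consignment (section 6)? yes — 2 of 3 hold (need ≥2) → satisfied.
Under section 7: the goods have not been substantially transformed in the territory? yes; and the end-use certificate has been lodged? yes. So the shipment is a Tier III Good.
Under section 3: Essential Good (section 5)? yes; and Tier III Good (section 7)? yes. So the shipment is a Class-B Transfer.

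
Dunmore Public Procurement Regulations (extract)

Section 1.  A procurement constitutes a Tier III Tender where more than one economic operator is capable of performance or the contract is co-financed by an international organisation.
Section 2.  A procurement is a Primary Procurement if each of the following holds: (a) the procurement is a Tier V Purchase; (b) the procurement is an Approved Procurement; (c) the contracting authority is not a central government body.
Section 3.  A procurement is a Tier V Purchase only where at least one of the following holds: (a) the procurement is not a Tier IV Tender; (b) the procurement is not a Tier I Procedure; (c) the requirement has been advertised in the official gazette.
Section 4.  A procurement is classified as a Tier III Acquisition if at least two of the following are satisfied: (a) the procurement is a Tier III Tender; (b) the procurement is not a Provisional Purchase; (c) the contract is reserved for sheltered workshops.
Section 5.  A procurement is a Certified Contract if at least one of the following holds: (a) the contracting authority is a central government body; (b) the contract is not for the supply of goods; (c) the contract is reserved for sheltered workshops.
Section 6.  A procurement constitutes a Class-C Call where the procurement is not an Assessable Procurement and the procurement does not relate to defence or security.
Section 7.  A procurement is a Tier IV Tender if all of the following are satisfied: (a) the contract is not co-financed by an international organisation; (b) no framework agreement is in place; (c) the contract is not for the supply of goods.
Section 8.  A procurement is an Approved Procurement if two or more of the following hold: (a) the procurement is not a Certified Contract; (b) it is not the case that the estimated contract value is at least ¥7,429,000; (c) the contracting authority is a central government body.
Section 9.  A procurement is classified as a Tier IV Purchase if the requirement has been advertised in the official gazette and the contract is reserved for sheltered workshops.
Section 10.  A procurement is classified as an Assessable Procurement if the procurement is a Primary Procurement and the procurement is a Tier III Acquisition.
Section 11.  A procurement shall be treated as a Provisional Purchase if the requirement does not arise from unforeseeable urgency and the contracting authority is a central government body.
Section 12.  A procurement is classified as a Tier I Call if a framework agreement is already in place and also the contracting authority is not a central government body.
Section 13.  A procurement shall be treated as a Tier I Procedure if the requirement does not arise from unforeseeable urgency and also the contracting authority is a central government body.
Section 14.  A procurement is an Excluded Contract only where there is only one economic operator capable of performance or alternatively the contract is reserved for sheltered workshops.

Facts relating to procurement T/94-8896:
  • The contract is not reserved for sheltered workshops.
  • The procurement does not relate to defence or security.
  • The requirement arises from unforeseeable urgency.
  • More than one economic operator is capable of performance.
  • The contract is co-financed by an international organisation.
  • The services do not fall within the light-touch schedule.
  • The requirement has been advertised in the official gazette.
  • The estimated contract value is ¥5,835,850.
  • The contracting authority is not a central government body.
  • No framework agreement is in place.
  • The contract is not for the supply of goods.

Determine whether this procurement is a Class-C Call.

Yes

section 7 — Tier IV Tender: [the contract is not co-financed by an international organisation? no] AND [no framework agreement is in place? yes] AND [the contract is not for the supply of goods? yes] → not satisfied.
section 13 — Tier I Procedure: [the requirement does not arise from unforeseeable urgency? no] AND [the contracting authority is a central government body? no] → not satisfied.
section 3 — Tier V Purchase: [not a Tier IV Tender (section 7)? yes] OR [not a Tier I Procedure (section 13)? yes] OR [the requirement has been advertised in the official gazette? yes] → satisfied.
section 5 — Certified Contract: [the contracting authority is a central government body? no] OR [the contract is not for the supply of goods? yes] OR [the contract is reserved for sheltered workshops? no] → satisfied.
section 8 — Approved Procurement: not a Certified Contract (section 5)? no; estimated contract value: ¥5,835,850 ≥ ¥7,429,000? no, so negated condition yes; the contracting authority is a central government body? no — 1 of 3 hold (need ≥2) → not satisfied.
section 2 — Primary Procurement: [Tier V Purchase (section 3)? yes] AND [Approved Procurement (section 8)? no] AND [the contracting authority is not a central government body? yes] → not satisfied.
section 1 — Tier III Tender: [more than one economic operator is capable of performance? yes] OR [the contract is co-financed by an international organisation? yes] → satisfied.
section 11 — Provisional Purchase: [the requirement does not arise from unforeseeable urgency? no] AND [the contracting authority is a central government body? no] → not satisfied.
section 4 — Tier III Acquisition: Tier III Tender (section 1)? yes; not a Provisional Purchase (section 11)? yes; the contract is reserved for sheltered workshops? no — 2 of 3 hold (need ≥2) → satisfied.
section 10 — Assessable Procurement: [Primary Procurement (section 2)? no] AND [Tier III Acquisition (section 4)? yes] → not satisfied.
section 6 — Class-C Call: [not an Assessable Procurement (section 10)? yes] AND [the procurement does not relate to defence or security? yes] → satisfied.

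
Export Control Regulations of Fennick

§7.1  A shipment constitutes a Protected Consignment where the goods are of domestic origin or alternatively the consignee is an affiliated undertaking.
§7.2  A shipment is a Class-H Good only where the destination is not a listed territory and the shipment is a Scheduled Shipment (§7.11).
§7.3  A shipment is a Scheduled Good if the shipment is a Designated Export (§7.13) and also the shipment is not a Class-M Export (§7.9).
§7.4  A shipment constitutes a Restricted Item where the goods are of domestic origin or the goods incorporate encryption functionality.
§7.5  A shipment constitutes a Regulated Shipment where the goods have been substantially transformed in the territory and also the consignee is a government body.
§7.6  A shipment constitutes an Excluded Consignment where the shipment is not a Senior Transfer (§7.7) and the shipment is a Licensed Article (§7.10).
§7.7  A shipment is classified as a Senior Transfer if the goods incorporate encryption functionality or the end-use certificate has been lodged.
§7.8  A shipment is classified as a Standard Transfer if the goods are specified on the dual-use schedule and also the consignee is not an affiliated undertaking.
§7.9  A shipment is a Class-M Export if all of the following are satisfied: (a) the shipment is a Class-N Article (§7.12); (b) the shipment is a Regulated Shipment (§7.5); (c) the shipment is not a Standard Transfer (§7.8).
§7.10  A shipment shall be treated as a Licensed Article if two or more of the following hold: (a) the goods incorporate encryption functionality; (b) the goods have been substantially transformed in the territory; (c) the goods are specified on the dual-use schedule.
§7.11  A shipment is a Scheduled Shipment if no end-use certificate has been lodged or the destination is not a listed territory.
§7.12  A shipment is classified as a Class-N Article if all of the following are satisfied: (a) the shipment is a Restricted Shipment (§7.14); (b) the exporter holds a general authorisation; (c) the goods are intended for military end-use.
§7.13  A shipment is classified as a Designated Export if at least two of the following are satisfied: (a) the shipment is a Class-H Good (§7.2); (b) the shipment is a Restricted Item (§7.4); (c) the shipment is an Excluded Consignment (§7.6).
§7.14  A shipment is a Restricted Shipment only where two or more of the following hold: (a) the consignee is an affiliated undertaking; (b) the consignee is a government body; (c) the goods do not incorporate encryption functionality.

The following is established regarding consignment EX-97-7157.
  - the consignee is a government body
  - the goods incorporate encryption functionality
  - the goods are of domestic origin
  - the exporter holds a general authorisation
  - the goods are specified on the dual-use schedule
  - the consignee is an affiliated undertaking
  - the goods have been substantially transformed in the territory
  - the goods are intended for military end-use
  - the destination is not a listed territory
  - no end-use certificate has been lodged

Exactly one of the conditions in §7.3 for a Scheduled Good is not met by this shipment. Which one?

Class-M Export

§7.11 — Scheduled Shipment: [no end-use certificate has been lodged? yes] OR [the destination is not a listed territory? yes] → satisfied.
§7.2 — Class-H Good: [the destination is not a listed territory? yes] AND [Scheduled Shipment (§7.11)? yes] → satisfied.
§7.4 — Restricted Item: [the goods are of domestic origin? yes] OR [the goods incorporate encryption functionality? yes] → satisfied.
§7.7 — Senior Transfer: [the goods incorporate encryption functionality? yes] OR [the end-use certificate has been lodged? no] → satisfied.
§7.10 — Licensed Article: the goods incorporate encryption functionality? yes; the goods have been substantially transformed in the territory? yes; the goods are specified on the dual-use schedule? yes — 3 of 3 hold (need ≥2) → satisfied.
§7.6 — Excluded Consignment: [not a Senior Transfer (§7.7)? no] AND [Licensed Article (§7.10)? yes] → not satisfied.
§7.13 — Designated Export: Class-H Good (§7.2)? yes; Restricted Item (§7.4)? yes; Excluded Consignment (§7.6)? no — 2 of 3 hold (need ≥2) → satisfied.
§7.14 — Restricted Shipment: the consignee is an affiliated undertaking? yes; the consignee is a government body? yes; the goods do not incorporate encryption functionality? no — 2 of 3 hold (need ≥2) → satisfied.
§7.12 — Class-N Article: [Restricted Shipment (§7.14)? yes] AND [the exporter holds a general authorisation? yes] AND [the goods are intended for military end-use? yes] → satisfied.
§7.5 — Regulated Shipment: [the goods have been substantially transformed in the territory? yes] AND [the consignee is a government body? yes] → satisfied.
§7.8 — Standard Transfer: [the goods are specified on the dual-use schedule? yes] AND [the consignee is not an affiliated undertaking? no] → not satisfied.
§7.9 — Class-M Export: [Class-N Article (§7.12)? yes] AND [Regulated Shipment (§7.5)? yes] AND [not a Standard Transfer (§7.8)? yes] → satisfied.
§7.3 — Scheduled Good: [Designated Export (§7.13)? yes] AND [not a Class-M Export (§7.9)? no] → not satisfied.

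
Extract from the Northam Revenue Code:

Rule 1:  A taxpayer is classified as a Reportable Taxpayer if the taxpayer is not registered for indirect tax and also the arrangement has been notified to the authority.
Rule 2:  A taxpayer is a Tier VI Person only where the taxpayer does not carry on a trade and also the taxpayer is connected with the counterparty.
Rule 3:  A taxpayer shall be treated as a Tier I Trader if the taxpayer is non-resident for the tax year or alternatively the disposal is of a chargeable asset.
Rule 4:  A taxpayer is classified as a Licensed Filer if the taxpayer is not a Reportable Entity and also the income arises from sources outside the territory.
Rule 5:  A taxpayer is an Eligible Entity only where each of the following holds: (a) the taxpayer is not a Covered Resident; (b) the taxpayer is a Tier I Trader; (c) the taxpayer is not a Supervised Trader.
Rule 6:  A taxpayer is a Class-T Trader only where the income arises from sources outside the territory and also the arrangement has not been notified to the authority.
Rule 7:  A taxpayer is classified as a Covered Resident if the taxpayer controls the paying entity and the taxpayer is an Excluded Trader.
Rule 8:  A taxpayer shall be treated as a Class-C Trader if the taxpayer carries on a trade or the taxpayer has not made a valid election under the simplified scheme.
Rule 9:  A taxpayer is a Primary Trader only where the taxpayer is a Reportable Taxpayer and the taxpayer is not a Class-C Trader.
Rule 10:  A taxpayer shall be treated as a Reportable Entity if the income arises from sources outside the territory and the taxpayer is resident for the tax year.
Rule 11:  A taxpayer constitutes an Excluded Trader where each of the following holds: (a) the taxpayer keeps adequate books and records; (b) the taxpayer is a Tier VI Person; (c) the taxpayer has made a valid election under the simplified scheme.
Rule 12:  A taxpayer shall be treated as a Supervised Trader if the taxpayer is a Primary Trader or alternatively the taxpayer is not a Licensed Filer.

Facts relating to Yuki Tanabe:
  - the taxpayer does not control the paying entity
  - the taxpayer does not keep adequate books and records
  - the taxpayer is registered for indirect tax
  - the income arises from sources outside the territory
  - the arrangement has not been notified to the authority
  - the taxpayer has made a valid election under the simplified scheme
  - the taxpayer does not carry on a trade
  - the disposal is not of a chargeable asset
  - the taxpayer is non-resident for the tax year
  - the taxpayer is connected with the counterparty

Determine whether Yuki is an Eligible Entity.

Yes

Under rule 2: the taxpayer does not carry on a trade? yes; and the taxpayer is connected with the counterparty? yes. So the taxpayer is a Tier VI Person.
Under rule 11: the taxpayer keeps adequate books and records? no; and Tier VI Person (rule 2)? yes; and the taxpayer has made a valid election under the simplified scheme? yes. So the taxpayer is not an Excluded Trader.
Under rule 7: the taxpayer controls the paying entity? no; and Excluded Trader (rule 11)? no. So the taxpayer is not a Covered Resident.
Under rule 3: the taxpayer is non-resident for the tax year? yes; or the disposal is of a chargeable asset? no. So the taxpayer is a Tier I Trader.
Under rule 1: the taxpayer is not registered for indirect tax? no; and the arrangement has been notified to the authority? no. So the taxpayer is not a Reportable Taxpayer.
Under rule 8: the taxpayer carries on a trade? no; or the taxpayer has not made a valid election under the simplified scheme? no. So the taxpayer is not a Class-C Trader.
Under rule 9: Reportable Taxpayer (rule 1)? no; and not a Class-C Trader (rule 8)? yes. So the taxpayer is not a Primary Trader.
Under rule 10: the income arises from sources outside the territory? yes; and the taxpayer is resident for the tax year? no. So the taxpayer is not a Reportable Entity.
Under rule 4: not a Reportable Entity (rule 10)? yes; and the income arises from sources outside the territory? yes. So the taxpayer is a Licensed Filer.
Under rule 12: Primary Trader (rule 9)? no; or not a Licensed Filer (rule 4)? no. So the taxpayer is not a Supervised Trader.
Under rule 5: not a Covered Resident (rule 7)? yes; and Tier I Trader (rule 3)? yes; and not a Supervised Trader (rule 12)? yes. So the taxpayer is an Eligible Entity.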